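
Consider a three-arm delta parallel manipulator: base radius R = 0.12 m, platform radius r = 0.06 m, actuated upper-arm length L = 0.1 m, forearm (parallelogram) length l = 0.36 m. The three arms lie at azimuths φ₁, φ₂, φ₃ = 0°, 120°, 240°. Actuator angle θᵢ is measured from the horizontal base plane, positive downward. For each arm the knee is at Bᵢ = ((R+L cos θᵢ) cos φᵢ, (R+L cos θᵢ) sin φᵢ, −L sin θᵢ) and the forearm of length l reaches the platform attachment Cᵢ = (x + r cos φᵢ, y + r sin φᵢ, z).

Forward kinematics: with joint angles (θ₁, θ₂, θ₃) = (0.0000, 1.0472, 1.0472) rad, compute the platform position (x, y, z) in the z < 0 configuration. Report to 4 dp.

φ1=0.0°: virtual centre (0.1600, 0.0000, 0.0000), radius l
centre 2 = (0.1100·cos120.0°, 0.1100·sin120.0°, -0.0866) = (-0.0550, 0.0953, -0.0866)
centre 3 = (0.1100·cos240.0°, 0.1100·sin240.0°, -0.0866) = (-0.0550, -0.0953, -0.0866)
subtract pairs → two planes through P
[-0.4300 0.1905 -0.1732]·P = -0.0060;  [-0.4300 -0.1905 -0.1732]·P = -0.0060
Cramer: x(z) = 0.0140-0.4028z;  y(z) = 0.0000+0.0000z
sphere 1 gives Az²+Bz+C=0 with A=1.1623, B=0.1177, C=-0.1083;  B²−4AC=0.5172;  roots -0.3600, 0.2588;  negative root z = -0.3600
x = 0.1590, y = 0.0000

(0.1590, 0.0000, -0.3600)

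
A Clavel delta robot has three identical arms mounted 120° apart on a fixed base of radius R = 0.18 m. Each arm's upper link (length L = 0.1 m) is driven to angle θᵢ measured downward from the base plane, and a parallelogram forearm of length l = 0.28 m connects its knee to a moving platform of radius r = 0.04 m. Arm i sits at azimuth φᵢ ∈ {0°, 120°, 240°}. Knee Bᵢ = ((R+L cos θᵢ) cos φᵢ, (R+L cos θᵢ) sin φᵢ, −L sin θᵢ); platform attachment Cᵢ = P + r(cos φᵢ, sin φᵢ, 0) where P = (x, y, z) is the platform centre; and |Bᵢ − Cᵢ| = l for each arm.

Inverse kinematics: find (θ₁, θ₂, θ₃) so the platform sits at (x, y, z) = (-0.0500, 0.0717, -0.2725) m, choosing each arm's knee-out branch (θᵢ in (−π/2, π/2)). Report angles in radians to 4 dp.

φ1=0.0° → target in arm frame (-0.0500, 0.0717)
  A cos θ + B sin θ = C:  0.1900·cos θ + -0.2725·sin θ = -0.2355
  √(A²+B²)=0.3322;  θ1 = -0.9619+2.3587 ≈ 1.3968
rotate P by −φ2: (0.0871, 0.0075, -0.2725)
  A cos θ + B sin θ = C:  0.0529·cos θ + -0.2725·sin θ = -0.0436
  √(A²+B²)=0.2776;  θ2 = -1.3790+1.7283 ≈ 0.3493
rotate P by −φ3: (-0.0371, -0.0792, -0.2725)
  A cos θ + B sin θ = C:  0.1771·cos θ + -0.2725·sin θ = -0.2174
  γ=atan2(-0.2725,0.1771)=-0.9945;  ψ=arccos(-0.6690)=2.3037;  θ3=γ+ψ≈1.3092

θ₁ = 1.3968, θ₂ = 0.3493, θ₃ = 1.3092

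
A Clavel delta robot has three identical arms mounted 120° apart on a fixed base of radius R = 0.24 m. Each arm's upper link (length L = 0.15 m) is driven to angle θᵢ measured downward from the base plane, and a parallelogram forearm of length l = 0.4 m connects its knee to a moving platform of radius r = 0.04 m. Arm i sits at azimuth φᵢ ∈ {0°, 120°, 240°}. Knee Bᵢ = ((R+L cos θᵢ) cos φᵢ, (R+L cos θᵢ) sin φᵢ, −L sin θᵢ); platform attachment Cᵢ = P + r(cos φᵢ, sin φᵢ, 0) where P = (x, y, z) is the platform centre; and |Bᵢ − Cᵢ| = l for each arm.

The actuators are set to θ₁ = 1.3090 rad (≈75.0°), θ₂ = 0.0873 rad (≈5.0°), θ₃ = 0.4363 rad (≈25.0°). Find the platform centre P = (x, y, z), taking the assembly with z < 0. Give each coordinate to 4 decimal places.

(-0.1284, 0.0286, -0.3008)

φ1=0.0°: virtual centre (0.2388, 0.0000, -0.1449), radius l
O2 = (0.3494·cos120.0°, 0.3494·sin120.0°, -0.0131) = (-0.1747, 0.3026, -0.0131)
arm 3 at φ=240.0°: e+L cos θ3 = 0.3359;  O3 = (-0.1680, -0.2909, -0.0634)
subtract pairs → two planes through P
linear system: -0.8271x+0.6052y = 0.0442−0.2636z; -0.8136x+-0.5819y = 0.0389−0.1630z
det = 0.9737;  x = -0.0506+0.2589z,  y = 0.0040+-0.0818z
into |P−O₁|² = l²: 1.0737z² + 0.1393z + -0.0552 = 0;  Δ = 0.2566;  z = -0.3008 or 0.1710 → z<0 root = -0.3008
x = -0.1284, y = 0.0286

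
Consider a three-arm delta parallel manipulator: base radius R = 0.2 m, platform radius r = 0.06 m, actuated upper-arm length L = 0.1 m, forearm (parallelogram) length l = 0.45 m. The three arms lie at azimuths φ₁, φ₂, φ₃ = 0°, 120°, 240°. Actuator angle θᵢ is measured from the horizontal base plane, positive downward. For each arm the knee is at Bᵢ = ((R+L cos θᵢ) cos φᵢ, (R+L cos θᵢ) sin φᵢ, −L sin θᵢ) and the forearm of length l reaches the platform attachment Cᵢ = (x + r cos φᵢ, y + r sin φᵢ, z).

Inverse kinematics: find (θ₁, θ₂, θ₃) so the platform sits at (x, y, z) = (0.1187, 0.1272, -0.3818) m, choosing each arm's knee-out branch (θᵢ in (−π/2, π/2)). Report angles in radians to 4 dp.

rotate P by −φ1: (0.1187, 0.1272, -0.3818)
  A=0.0213, B=-0.3818, C=(l²−L²−A²−y'²−z²)/(2L)=0.1505
  √(A²+B²)=0.3824;  θ1 = -1.5151+1.1663 ≈ -0.3487
arm 2 (φ=120.0°): x'=0.0508, y'=-0.1664
  A=0.0892, B=-0.3818, C=(l²−L²−A²−y'²−z²)/(2L)=0.0554
  γ=atan2(-0.3818,0.0892)=-1.3413;  ψ=arccos(0.1414)=1.4290;  θ2=γ+ψ≈0.0876
arm 3 (φ=240.0°): x'=-0.1695, y'=0.0392
  A cos θ + B sin θ = C:  0.3095·cos θ + -0.3818·sin θ = -0.2530
  γ=atan2(-0.3818,0.3095)=-0.8896;  ψ=arccos(-0.5148)=2.1116;  θ3=γ+ψ≈1.2220

θ₁ = -0.3487, θ₂ = 0.0876, θ₃ = 1.2220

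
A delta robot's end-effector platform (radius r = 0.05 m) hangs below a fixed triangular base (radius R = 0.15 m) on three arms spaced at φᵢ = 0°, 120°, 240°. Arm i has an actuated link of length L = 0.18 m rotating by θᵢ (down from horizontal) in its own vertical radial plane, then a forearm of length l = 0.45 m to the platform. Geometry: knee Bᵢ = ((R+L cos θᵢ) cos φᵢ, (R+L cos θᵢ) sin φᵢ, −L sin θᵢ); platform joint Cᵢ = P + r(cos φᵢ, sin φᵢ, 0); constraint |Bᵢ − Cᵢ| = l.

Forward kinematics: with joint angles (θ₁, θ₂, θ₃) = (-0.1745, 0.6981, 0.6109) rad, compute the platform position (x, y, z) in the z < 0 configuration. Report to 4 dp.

O1 = (0.2773·cos0.0°, 0.2773·sin0.0°, 0.0313) = (0.2773, 0.0000, 0.0313)
φ2=120.0°: virtual centre (-0.1189, 0.2060, -0.1157), radius l
O3 = (0.2474·cos240.0°, 0.2474·sin240.0°, -0.1032) = (-0.1237, -0.2143, -0.1032)
|O₂|²−|O₁|² = -0.0079;  |O₃|²−|O₁|² = -0.0060
linear system: -0.7924x+0.4120y = -0.0079−-0.2939z; -0.8020x+-0.4286y = -0.0060−-0.2690z
Cramer: x(z) = 0.0087-0.3534z;  y(z) = -0.0024+0.0336z
quadratic in z: (1.1260)z²+(0.1272)z+(-0.1294)=0, √Δ=0.7739 → z ∈ {-0.4001, 0.2872}; z = -0.4001 (taking z<0)
x = 0.1501, y = -0.0158

(0.1501, -0.0158, -0.4001)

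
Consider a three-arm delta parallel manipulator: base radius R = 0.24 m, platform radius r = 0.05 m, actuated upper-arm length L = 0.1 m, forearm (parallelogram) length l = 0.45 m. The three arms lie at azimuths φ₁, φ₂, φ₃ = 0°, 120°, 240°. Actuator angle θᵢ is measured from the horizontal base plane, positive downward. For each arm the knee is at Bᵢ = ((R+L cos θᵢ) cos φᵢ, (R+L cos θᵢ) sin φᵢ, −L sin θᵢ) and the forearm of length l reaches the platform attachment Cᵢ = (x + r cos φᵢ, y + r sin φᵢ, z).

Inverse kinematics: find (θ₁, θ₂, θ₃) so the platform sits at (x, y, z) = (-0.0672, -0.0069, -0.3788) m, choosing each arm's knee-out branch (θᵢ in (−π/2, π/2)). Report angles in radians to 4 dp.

θ₁ = 0.7853, θ₂ = 0.1743, θ₃ = 0.0870

arm 1 (φ=0.0°): x'=-0.0672, y'=-0.0069
  e−x'=0.2572;  (l²−L²−(e−x')²−y'²−z²)/2L = -0.0859
  √(A²+B²)=0.4579;  θ1 = -0.9743+1.7596 ≈ 0.7853
φ2=120.0° → target in arm frame (0.0276, 0.0616)
  A=0.1624, B=-0.3788, C=(l²−L²−A²−y'²−z²)/(2L)=0.0942
  θ2 = atan2(B,A) + arccos(C/0.4121) = 0.1743
rotate P by −φ3: (0.0396, -0.0547, -0.3788)
  A cos θ + B sin θ = C:  0.1504·cos θ + -0.3788·sin θ = 0.1169
  γ=atan2(-0.3788,0.1504)=-1.1928;  ψ=arccos(0.2869)=1.2798;  θ3=γ+ψ≈0.0870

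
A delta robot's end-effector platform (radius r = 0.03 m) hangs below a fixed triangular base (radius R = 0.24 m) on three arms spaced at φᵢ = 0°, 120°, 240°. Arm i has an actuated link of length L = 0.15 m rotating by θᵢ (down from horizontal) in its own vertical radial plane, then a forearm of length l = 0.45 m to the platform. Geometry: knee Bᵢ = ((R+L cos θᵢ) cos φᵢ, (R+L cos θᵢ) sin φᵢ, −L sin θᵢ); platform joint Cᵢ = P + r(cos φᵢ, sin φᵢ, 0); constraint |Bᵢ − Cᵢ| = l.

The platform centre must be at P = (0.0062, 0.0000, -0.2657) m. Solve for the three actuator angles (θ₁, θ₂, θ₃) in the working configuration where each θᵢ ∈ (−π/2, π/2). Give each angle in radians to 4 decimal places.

rotate P by −φ1: (0.0062, 0.0000, -0.2657)
  A cos θ + B sin θ = C:  0.2038·cos θ + -0.2657·sin θ = 0.2262
  γ=atan2(-0.2657,0.2038)=-0.9165;  ψ=arccos(0.6756)=0.8290;  θ1=γ+ψ≈-0.0875
arm 2 (φ=120.0°): x'=-0.0031, y'=-0.0054
  A cos θ + B sin θ = C:  0.2131·cos θ + -0.2657·sin θ = 0.2132
  θ2 = atan2(B,A) + arccos(C/0.3406) = -0.0004
rotate P by −φ3: (-0.0031, 0.0054, -0.2657)
  A=0.2131, B=-0.2657, C=(l²−L²−A²−y'²−z²)/(2L)=0.2132
  γ=atan2(-0.2657,0.2131)=-0.8948;  ψ=arccos(0.6260)=0.8944;  θ3=γ+ψ≈-0.0004

θ₁ = -0.0875, θ₂ = -0.0004, θ₃ = -0.0004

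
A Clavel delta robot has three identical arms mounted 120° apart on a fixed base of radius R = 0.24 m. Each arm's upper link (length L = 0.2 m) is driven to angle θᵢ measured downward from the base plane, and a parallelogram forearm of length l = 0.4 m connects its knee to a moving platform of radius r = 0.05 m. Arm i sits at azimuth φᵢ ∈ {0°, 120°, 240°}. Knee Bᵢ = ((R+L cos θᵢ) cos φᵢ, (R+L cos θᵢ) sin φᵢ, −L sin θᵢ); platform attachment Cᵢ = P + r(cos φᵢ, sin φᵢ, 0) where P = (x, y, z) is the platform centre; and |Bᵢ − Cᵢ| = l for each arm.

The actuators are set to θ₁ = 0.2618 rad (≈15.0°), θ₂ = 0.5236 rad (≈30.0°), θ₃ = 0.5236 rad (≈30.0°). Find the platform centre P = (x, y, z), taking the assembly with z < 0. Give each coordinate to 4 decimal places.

φ1=0.0°: virtual centre (0.3832, 0.0000, -0.0518), radius l
φ2=120.0°: virtual centre (-0.1816, 0.3145, -0.1000), radius l
arm 3 at φ=240.0°: ρ3 = 0.3632;  centre 3 = (-0.1816, -0.3145, -0.1000)
|centre ₂|²−|centre ₁|² = -0.0076;  |centre ₃|²−|centre ₁|² = -0.0076
linear system: -1.1296x+0.6291y = -0.0076−-0.0965z; -1.1296x+-0.6291y = -0.0076−-0.0965z
det = 1.4212;  x = 0.0067+-0.0854z,  y = 0.0000+0.0000z
sphere 1 gives Az²+Bz+C=0 with A=1.0073, B=0.1678, C=-0.0156;  B²−4AC=0.0910;  roots -0.2331, 0.0664;  negative root z = -0.2331
x = 0.0266, y = 0.0000

(0.0266, 0.0000, -0.2331)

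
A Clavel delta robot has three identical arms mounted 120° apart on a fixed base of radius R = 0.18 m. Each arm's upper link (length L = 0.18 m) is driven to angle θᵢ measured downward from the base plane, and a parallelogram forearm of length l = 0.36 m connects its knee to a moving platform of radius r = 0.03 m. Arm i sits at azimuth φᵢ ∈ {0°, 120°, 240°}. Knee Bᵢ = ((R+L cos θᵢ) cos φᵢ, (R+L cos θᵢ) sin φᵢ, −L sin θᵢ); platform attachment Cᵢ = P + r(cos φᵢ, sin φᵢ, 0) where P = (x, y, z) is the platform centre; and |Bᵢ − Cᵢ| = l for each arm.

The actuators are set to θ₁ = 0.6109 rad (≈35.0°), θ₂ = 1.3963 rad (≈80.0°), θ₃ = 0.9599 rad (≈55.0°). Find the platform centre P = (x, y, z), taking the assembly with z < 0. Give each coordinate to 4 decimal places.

(0.0917, -0.0684, -0.3907)

φ1=0.0°: virtual centre (0.2974, 0.0000, -0.1032), radius l
φ2=120.0°: virtual centre (-0.0906, 0.1570, -0.1773), radius l
arm 3 at φ=240.0°: ρ3 = 0.2532;  centre 3 = (-0.1266, -0.2193, -0.1474)
subtract pairs → two planes through P
[-0.7761 0.3139 -0.1480]·P = -0.0349;  [-0.8481 -0.4386 -0.0884]·P = -0.0133
Cramer: x(z) = 0.0321-0.1528z;  y(z) = -0.0318+0.0939z
quadratic in z: (1.0321)z²+(0.2816)z+(-0.0475)=0, √Δ=0.5248 → z ∈ {-0.3907, 0.1178}; z = -0.3907 (taking z<0)
x = 0.0917, y = -0.0684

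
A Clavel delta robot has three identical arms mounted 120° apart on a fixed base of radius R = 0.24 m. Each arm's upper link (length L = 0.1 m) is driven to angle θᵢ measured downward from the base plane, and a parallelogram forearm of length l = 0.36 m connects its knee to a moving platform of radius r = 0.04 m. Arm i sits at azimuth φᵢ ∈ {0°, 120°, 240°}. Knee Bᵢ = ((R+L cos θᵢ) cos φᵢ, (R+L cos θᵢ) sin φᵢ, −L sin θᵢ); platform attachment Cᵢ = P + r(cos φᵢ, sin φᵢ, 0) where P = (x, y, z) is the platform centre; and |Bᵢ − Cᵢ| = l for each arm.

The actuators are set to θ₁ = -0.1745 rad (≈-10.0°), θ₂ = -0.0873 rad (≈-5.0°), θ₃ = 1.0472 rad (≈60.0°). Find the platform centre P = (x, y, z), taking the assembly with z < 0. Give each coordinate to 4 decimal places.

(0.0436, 0.0687, -0.2275)

φ1=0.0°: virtual centre (0.2985, 0.0000, 0.0174), radius l
φ2=120.0°: virtual centre (-0.1498, 0.2595, 0.0087), radius l
centre 3 = (0.2500·cos240.0°, 0.2500·sin240.0°, -0.0866) = (-0.1250, -0.2165, -0.0866)
|centre ₂|²−|centre ₁|² = 0.0005;  |centre ₃|²−|centre ₁|² = -0.0194
linear system: -0.8966x+0.5190y = 0.0005−-0.0173z; -0.8470x+-0.4330y = -0.0194−-0.2079z
det = 0.8278;  x = 0.0119+-0.1394z,  y = 0.0215+-0.2075z
quadratic in z: (1.0625)z²+(0.0363)z+(-0.0467)=0, √Δ=0.4471 → z ∈ {-0.2275, 0.1933}; z = -0.2275 (taking z<0)
x = 0.0436, y = 0.0687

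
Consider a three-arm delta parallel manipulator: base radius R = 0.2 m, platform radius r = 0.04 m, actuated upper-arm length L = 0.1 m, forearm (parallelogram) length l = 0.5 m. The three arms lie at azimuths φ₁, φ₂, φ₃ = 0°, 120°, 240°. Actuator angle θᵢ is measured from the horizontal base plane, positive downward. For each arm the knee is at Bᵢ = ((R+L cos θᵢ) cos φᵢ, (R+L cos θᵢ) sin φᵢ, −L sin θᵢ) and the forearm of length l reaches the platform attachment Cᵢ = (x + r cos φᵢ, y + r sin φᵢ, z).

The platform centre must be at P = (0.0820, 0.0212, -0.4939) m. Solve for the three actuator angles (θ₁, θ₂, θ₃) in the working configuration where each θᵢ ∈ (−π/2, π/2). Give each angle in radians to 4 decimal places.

rotate P by −φ1: (0.0820, 0.0212, -0.4939)
  A cos θ + B sin θ = C:  0.0780·cos θ + -0.4939·sin θ = -0.0524
  θ1 = atan2(B,A) + arccos(C/0.5000) = 0.2615
rotate P by −φ2: (-0.0226, -0.0816, -0.4939)
  A=0.1826, B=-0.4939, C=(l²−L²−A²−y'²−z²)/(2L)=-0.2198
  √(A²+B²)=0.5266;  θ2 = -1.2166+2.0013 ≈ 0.7847
arm 3 (φ=240.0°): x'=-0.0594, y'=0.0604
  A cos θ + B sin θ = C:  0.2194·cos θ + -0.4939·sin θ = -0.2785
  θ3 = atan2(B,A) + arccos(C/0.5404) = 0.9594

θ₁ = 0.2615, θ₂ = 0.7847, θ₃ = 0.9594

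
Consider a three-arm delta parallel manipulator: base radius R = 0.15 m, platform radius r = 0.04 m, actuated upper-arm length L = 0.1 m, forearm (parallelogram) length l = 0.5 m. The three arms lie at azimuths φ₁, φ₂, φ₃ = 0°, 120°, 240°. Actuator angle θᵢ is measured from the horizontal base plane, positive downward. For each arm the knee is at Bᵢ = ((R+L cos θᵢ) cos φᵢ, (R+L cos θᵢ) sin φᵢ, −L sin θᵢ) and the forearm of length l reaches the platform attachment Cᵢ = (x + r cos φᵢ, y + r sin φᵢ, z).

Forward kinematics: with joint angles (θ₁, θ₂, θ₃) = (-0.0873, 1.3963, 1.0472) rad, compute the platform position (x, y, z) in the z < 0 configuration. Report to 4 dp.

(0.2041, -0.0511, -0.4886)

centre 1 = (0.2096·cos0.0°, 0.2096·sin0.0°, 0.0087) = (0.2096, 0.0000, 0.0087)
centre 2 = (0.1274·cos120.0°, 0.1274·sin120.0°, -0.0985) = (-0.0637, 0.1103, -0.0985)
arm 3 at φ=240.0°: ρ3 = 0.1600;  centre 3 = (-0.0800, -0.1386, -0.0866)
|centre ₂|²−|centre ₁|² = -0.0181;  |centre ₃|²−|centre ₁|² = -0.0109
plane₁₂: -0.5466x+0.2206y+-0.2144z = -0.0181
Cramer: x(z) = 0.0266-0.3634z;  y(z) = -0.0162+0.0716z
into |P−centre ₁|² = l²: 1.1372z² + 0.1133z + -0.2162 = 0;  Δ = 0.9961;  z = -0.4886 or 0.3890 → z<0 root = -0.4886
x = 0.2041, y = -0.0511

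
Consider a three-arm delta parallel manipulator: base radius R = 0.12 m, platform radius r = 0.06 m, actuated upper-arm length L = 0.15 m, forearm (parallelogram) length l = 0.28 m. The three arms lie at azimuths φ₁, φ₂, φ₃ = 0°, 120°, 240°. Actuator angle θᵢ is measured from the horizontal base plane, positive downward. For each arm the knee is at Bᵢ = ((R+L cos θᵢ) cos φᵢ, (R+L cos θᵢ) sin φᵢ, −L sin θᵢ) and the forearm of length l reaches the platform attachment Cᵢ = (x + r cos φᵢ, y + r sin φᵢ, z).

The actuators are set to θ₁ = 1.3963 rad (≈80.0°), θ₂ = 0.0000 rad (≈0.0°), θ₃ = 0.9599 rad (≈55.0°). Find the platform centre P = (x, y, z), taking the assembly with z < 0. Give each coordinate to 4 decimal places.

(-0.1461, 0.1031, -0.2655)

O1 = (0.0860·cos0.0°, 0.0860·sin0.0°, -0.1477) = (0.0860, 0.0000, -0.1477)
O2 = (0.2100·cos120.0°, 0.2100·sin120.0°, 0.0000) = (-0.1050, 0.1819, 0.0000)
arm 3 at φ=240.0°: ρ3 = 0.1460;  O3 = (-0.0730, -0.1265, -0.1229)
subtract pairs → two planes through P
linear system: -0.3821x+0.3637y = 0.0149−0.2954z; -0.3181x+-0.2529y = 0.0072−0.0497z
Cramer: x(z) = -0.0301+0.4370z;  y(z) = 0.0093-0.3532z
quadratic in z: (1.3157)z²+(0.1874)z+(-0.0430)=0, √Δ=0.5114 → z ∈ {-0.2655, 0.1231}; z = -0.2655 (taking z<0)
x = -0.1461, y = 0.1031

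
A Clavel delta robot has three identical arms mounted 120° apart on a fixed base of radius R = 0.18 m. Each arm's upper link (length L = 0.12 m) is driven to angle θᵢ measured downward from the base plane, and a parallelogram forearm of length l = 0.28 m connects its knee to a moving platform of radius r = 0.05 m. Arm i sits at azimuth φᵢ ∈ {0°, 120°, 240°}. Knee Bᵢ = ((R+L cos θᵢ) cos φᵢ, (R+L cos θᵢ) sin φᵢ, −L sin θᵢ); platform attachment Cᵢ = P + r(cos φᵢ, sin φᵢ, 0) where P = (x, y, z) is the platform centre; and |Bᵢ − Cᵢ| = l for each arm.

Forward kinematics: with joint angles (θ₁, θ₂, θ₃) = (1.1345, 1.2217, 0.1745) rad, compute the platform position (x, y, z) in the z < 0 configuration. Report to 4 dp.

φ1=0.0°: virtual centre (0.1807, 0.0000, -0.1088), radius l
φ2=120.0°: virtual centre (-0.0855, 0.1481, -0.1128), radius l
φ3=240.0°: virtual centre (-0.1241, -0.2149, -0.0208), radius l
|centre ₂|²−|centre ₁|² = -0.0025;  |centre ₃|²−|centre ₁|² = 0.0175
[-0.5325 0.2963 -0.0080]·P = -0.0025;  [-0.6096 -0.4299 0.1758]·P = 0.0175
Cramer: x(z) = -0.0101+0.1188z;  y(z) = -0.0266+0.2406z
sphere 1 gives Az²+Bz+C=0 with A=1.0720, B=0.1594, C=-0.0295;  B²−4AC=0.1518;  roots -0.2561, 0.1074;  negative root z = -0.2561
x = -0.0405, y = -0.0882

(-0.0405, -0.0882, -0.2561)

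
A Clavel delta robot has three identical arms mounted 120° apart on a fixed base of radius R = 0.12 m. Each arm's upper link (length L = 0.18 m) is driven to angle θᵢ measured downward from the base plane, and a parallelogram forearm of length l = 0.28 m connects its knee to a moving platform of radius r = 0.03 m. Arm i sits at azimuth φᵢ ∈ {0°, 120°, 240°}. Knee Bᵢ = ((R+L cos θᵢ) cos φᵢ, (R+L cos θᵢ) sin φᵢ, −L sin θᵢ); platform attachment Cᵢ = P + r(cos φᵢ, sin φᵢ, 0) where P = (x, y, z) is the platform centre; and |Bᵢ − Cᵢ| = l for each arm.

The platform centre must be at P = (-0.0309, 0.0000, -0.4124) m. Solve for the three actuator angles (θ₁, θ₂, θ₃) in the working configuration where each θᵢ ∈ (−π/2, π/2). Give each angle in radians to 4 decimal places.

θ₁ = 1.3968, θ₂ = 1.2219, θ₃ = 1.2219

φ1=0.0° → target in arm frame (-0.0309, 0.0000)
  A cos θ + B sin θ = C:  0.1209·cos θ + -0.4124·sin θ = -0.3853
  θ1 = atan2(B,A) + arccos(C/0.4298) = 1.3968
rotate P by −φ2: (0.0154, 0.0268, -0.4124)
  A cos θ + B sin θ = C:  0.0746·cos θ + -0.4124·sin θ = -0.3621
  θ2 = atan2(B,A) + arccos(C/0.4191) = 1.2219
rotate P by −φ3: (0.0155, -0.0268, -0.4124)
  A cos θ + B sin θ = C:  0.0745·cos θ + -0.4124·sin θ = -0.3621
  γ=atan2(-0.4124,0.0745)=-1.3920;  ψ=arccos(-0.8640)=2.6139;  θ3=γ+ψ≈1.2219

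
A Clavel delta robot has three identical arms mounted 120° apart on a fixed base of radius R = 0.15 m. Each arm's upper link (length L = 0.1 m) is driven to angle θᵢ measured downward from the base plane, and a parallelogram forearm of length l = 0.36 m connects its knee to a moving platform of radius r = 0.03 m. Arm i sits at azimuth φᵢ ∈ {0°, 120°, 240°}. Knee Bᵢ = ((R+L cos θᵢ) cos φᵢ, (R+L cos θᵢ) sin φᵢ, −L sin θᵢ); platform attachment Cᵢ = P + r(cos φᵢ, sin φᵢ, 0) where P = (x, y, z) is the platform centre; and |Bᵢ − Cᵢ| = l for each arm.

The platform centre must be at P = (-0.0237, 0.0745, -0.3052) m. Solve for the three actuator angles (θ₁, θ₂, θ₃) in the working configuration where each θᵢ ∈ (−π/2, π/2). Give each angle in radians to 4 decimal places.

arm 1 (φ=0.0°): x'=-0.0237, y'=0.0745
  A=0.1437, B=-0.3052, C=(l²−L²−A²−y'²−z²)/(2L)=0.0013
  γ=atan2(-0.3052,0.1437)=-1.1307;  ψ=arccos(0.0038)=1.5670;  θ1=γ+ψ≈0.4363
φ2=120.0° → target in arm frame (0.0764, -0.0167)
  A cos θ + B sin θ = C:  0.0436·cos θ + -0.3052·sin θ = 0.1213
  γ=atan2(-0.3052,0.0436)=-1.4288;  ψ=arccos(0.3936)=1.1663;  θ2=γ+ψ≈-0.2625
rotate P by −φ3: (-0.0527, -0.0578, -0.3052)
  e−x'=0.1727;  (l²−L²−(e−x')²−y'²−z²)/2L = -0.0335
  √(A²+B²)=0.3507;  θ3 = -1.0559+1.6665 ≈ 0.6105

θ₁ = 0.4363, θ₂ = -0.2625, θ₃ = 0.6105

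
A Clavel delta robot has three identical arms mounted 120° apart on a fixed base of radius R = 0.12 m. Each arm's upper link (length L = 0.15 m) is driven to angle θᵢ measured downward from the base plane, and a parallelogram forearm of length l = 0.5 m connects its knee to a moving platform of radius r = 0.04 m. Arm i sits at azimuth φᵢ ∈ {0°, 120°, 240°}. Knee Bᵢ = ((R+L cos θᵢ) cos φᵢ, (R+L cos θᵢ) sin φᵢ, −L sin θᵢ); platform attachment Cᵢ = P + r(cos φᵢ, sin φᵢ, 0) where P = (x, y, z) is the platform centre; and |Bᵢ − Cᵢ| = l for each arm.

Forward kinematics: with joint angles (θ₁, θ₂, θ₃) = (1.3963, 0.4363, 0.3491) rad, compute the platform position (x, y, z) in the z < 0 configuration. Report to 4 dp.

φ1=0.0°: virtual centre (0.1060, 0.0000, -0.1477), radius l
arm 2 at φ=120.0°: e+L cos θ2 = 0.2159;  centre 2 = (-0.1080, 0.1870, -0.0634)
centre 3 = (0.2210·cos240.0°, 0.2210·sin240.0°, -0.0513) = (-0.1105, -0.1914, -0.0513)
subtract pairs → two planes through P
[-0.4280 0.3740 0.1687]·P = 0.0176;  [-0.4330 -0.3827 0.1928]·P = 0.0184
det = 0.3258;  x = -0.0418+0.4195z,  y = -0.0008+0.0292z
into |P−centre ₁|² = l²: 1.1769z² + 0.1714z + -0.2063 = 0;  Δ = 1.0007;  z = -0.4978 or 0.3522 → z<0 root = -0.4978
x = -0.2506, y = -0.0153

(-0.2506, -0.0153, -0.4978)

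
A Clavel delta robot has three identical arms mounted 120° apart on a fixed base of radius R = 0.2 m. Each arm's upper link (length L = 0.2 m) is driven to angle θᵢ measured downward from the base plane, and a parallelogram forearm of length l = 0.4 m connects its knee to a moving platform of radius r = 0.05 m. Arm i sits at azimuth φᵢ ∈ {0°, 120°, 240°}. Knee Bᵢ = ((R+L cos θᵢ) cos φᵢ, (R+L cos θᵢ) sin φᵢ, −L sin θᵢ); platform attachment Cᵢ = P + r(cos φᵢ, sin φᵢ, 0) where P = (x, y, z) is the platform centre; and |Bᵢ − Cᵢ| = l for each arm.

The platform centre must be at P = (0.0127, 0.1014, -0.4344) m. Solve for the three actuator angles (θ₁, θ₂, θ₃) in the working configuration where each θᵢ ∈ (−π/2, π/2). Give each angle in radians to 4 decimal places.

θ₁ = 0.8729, θ₂ = 0.6109, θ₃ = 1.2219

arm 1 (φ=0.0°): x'=0.0127, y'=0.1014
  A cos θ + B sin θ = C:  0.1373·cos θ + -0.4344·sin θ = -0.2446
  γ=atan2(-0.4344,0.1373)=-1.2647;  ψ=arccos(-0.5369)=2.1375;  θ1=γ+ψ≈0.8729
φ2=120.0° → target in arm frame (0.0815, -0.0617)
  A cos θ + B sin θ = C:  0.0685·cos θ + -0.4344·sin θ = -0.1930
  √(A²+B²)=0.4398;  θ2 = -1.4143+2.0252 ≈ 0.6109
arm 3 (φ=240.0°): x'=-0.0942, y'=-0.0397
  e−x'=0.2442;  (l²−L²−(e−x')²−y'²−z²)/2L = -0.3247
  √(A²+B²)=0.4983;  θ3 = -1.0587+2.2806 ≈ 1.2219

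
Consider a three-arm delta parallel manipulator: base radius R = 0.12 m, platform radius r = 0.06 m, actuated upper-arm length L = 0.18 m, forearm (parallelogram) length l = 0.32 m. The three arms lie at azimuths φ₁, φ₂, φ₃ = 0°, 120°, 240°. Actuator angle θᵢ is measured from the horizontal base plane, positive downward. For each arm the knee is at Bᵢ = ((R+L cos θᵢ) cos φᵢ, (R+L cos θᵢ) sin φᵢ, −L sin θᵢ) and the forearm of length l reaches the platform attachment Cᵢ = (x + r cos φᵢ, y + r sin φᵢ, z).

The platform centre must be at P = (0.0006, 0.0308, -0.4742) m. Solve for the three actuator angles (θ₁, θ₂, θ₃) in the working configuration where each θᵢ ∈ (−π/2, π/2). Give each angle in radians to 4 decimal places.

rotate P by −φ1: (0.0006, 0.0308, -0.4742)
  e−x'=0.0594;  (l²−L²−(e−x')²−y'²−z²)/2L = -0.4426
  √(A²+B²)=0.4779;  θ1 = -1.4462+2.7549 ≈ 1.3087
arm 2 (φ=120.0°): x'=0.0264, y'=-0.0159
  A cos θ + B sin θ = C:  0.0336·cos θ + -0.4742·sin θ = -0.4340
  γ=atan2(-0.4742,0.0336)=-1.5000;  ψ=arccos(-0.9130)=2.7214;  θ2=γ+ψ≈1.2213
arm 3 (φ=240.0°): x'=-0.0270, y'=-0.0149
  A cos θ + B sin θ = C:  0.0870·cos θ + -0.4742·sin θ = -0.4518
  θ3 = atan2(B,A) + arccos(C/0.4821) = 1.3958

θ₁ = 1.3087, θ₂ = 1.2213, θ₃ = 1.3958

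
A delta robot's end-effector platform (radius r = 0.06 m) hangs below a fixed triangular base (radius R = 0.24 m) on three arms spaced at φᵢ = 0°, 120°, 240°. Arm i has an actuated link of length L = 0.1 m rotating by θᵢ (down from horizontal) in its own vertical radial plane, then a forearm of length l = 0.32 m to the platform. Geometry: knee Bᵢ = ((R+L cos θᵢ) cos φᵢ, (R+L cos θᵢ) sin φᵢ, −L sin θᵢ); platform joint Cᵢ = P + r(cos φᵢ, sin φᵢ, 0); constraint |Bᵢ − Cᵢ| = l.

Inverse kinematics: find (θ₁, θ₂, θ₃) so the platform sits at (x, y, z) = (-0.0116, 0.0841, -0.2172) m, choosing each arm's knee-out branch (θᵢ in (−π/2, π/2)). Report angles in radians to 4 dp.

rotate P by −φ1: (-0.0116, 0.0841, -0.2172)
  A cos θ + B sin θ = C:  0.1916·cos θ + -0.2172·sin θ = 0.0072
  θ1 = atan2(B,A) + arccos(C/0.2896) = 0.6980
φ2=120.0° → target in arm frame (0.0786, -0.0320)
  e−x'=0.1014;  (l²−L²−(e−x')²−y'²−z²)/2L = 0.1696
  θ2 = atan2(B,A) + arccos(C/0.2397) = -0.3496
φ3=240.0° → target in arm frame (-0.0670, -0.0521)
  e−x'=0.2470;  (l²−L²−(e−x')²−y'²−z²)/2L = -0.0926
  γ=atan2(-0.2172,0.2470)=-0.7212;  ψ=arccos(-0.2814)=1.8561;  θ3=γ+ψ≈1.1349

θ₁ = 0.6980, θ₂ = -0.3496, θ₃ = 1.1349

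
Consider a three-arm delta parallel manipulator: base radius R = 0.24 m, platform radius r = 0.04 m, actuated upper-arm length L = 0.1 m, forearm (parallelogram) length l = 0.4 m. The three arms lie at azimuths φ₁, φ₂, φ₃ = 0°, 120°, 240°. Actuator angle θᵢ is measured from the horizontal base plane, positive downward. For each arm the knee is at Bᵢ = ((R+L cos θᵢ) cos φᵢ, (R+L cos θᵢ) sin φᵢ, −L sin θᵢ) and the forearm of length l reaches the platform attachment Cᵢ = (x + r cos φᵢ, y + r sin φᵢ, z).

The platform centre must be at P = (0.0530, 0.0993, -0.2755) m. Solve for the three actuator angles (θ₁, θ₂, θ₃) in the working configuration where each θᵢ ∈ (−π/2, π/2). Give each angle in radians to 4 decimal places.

θ₁ = -0.2612, θ₂ = -0.3485, θ₃ = 1.1350

φ1=0.0° → target in arm frame (0.0530, 0.0993)
  e−x'=0.1470;  (l²−L²−(e−x')²−y'²−z²)/2L = 0.2132
  γ=atan2(-0.2755,0.1470)=-1.0807;  ψ=arccos(0.6826)=0.8195;  θ1=γ+ψ≈-0.2612
rotate P by −φ2: (0.0595, -0.0955, -0.2755)
  A cos θ + B sin θ = C:  0.1405·cos θ + -0.2755·sin θ = 0.2261
  √(A²+B²)=0.3093;  θ2 = -1.0992+0.7507 ≈ -0.3485
arm 3 (φ=240.0°): x'=-0.1125, y'=-0.0038
  A=0.3125, B=-0.2755, C=(l²−L²−A²−y'²−z²)/(2L)=-0.1178
  θ3 = atan2(B,A) + arccos(C/0.4166) = 1.1350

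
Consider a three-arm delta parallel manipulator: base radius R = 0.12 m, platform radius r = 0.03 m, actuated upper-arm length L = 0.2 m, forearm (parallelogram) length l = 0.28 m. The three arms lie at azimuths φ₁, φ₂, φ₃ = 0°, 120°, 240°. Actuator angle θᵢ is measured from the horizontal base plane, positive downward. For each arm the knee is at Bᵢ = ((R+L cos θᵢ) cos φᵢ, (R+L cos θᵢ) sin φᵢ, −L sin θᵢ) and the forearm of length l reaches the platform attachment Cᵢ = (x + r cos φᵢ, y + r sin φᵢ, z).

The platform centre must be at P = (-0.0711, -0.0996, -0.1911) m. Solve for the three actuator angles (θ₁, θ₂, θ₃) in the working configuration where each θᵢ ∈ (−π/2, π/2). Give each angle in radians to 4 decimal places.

rotate P by −φ1: (-0.0711, -0.0996, -0.1911)
  A cos θ + B sin θ = C:  0.1611·cos θ + -0.1911·sin θ = -0.0850
  √(A²+B²)=0.2499;  θ1 = -0.8704+1.9177 ≈ 1.0473
φ2=120.0° → target in arm frame (-0.0507, 0.1114)
  e−x'=0.1407;  (l²−L²−(e−x')²−y'²−z²)/2L = -0.0758
  √(A²+B²)=0.2373;  θ2 = -0.9361+1.8959 ≈ 0.9598
rotate P by −φ3: (0.1218, -0.0118, -0.1911)
  A cos θ + B sin θ = C:  -0.0318·cos θ + -0.1911·sin θ = 0.0018
  √(A²+B²)=0.1937;  θ3 = -1.7357+1.5614 ≈ -0.1744

θ₁ = 1.0473, θ₂ = 0.9598, θ₃ = -0.1744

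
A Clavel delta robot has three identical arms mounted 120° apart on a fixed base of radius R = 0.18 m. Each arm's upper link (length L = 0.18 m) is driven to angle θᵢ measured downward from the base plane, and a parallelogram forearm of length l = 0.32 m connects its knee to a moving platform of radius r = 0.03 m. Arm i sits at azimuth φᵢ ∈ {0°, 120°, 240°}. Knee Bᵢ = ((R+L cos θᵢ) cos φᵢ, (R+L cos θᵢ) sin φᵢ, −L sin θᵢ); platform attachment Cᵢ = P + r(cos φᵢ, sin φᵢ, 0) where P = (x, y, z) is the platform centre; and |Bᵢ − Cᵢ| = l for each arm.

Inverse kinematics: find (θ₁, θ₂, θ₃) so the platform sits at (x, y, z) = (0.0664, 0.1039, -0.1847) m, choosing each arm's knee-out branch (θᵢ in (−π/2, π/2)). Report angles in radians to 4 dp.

θ₁ = 0.1744, θ₂ = 0.2617, θ₃ = 1.3090

arm 1 (φ=0.0°): x'=0.0664, y'=0.1039
  A cos θ + B sin θ = C:  0.0836·cos θ + -0.1847·sin θ = 0.0503
  γ=atan2(-0.1847,0.0836)=-1.1458;  ψ=arccos(0.2480)=1.3202;  θ1=γ+ψ≈0.1744
arm 2 (φ=120.0°): x'=0.0568, y'=-0.1095
  A=0.0932, B=-0.1847, C=(l²−L²−A²−y'²−z²)/(2L)=0.0423
  θ2 = atan2(B,A) + arccos(C/0.2069) = 0.2617
rotate P by −φ3: (-0.1232, 0.0056, -0.1847)
  A cos θ + B sin θ = C:  0.2732·cos θ + -0.1847·sin θ = -0.1077
  θ3 = atan2(B,A) + arccos(C/0.3298) = 1.3090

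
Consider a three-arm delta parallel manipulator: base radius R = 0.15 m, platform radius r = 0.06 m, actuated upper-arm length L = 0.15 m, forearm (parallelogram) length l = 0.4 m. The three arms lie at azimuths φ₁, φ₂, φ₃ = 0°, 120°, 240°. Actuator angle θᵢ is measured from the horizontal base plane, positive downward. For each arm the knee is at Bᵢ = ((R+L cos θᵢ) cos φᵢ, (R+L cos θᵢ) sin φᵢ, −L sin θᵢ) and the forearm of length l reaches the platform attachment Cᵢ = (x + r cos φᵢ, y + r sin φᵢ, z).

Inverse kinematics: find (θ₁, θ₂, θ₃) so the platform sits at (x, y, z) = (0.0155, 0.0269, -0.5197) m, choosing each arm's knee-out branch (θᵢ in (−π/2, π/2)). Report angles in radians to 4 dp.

rotate P by −φ1: (0.0155, 0.0269, -0.5197)
  A=0.0745, B=-0.5197, C=(l²−L²−A²−y'²−z²)/(2L)=-0.4629
  √(A²+B²)=0.5250;  θ1 = -1.4284+2.6501 ≈ 1.2217
rotate P by −φ2: (0.0155, -0.0269, -0.5197)
  e−x'=0.0745;  (l²−L²−(e−x')²−y'²−z²)/2L = -0.4628
  √(A²+B²)=0.5250;  θ2 = -1.4285+2.6500 ≈ 1.2215
φ3=240.0° → target in arm frame (-0.0310, 0.0000)
  e−x'=0.1210;  (l²−L²−(e−x')²−y'²−z²)/2L = -0.4908
  γ=atan2(-0.5197,0.1210)=-1.3420;  ψ=arccos(-0.9198)=2.7383;  θ3=γ+ψ≈1.3963

θ₁ = 1.2217, θ₂ = 1.2215, θ₃ = 1.3963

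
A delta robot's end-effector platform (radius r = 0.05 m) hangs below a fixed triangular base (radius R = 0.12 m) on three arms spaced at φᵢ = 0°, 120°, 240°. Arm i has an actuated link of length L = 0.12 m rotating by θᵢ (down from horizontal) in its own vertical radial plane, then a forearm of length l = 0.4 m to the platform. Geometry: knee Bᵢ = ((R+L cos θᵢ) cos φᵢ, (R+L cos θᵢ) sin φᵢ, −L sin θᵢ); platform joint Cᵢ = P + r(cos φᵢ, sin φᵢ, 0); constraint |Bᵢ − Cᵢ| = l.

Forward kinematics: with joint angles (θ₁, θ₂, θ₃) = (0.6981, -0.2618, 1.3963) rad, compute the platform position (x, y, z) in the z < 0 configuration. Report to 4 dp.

arm 1 at φ=0.0°: e+L cos θ1 = 0.1619;  O1 = (0.1619, 0.0000, -0.0771)
arm 2 at φ=120.0°: e+L cos θ2 = 0.1859;  O2 = (-0.0930, 0.1610, 0.0311)
φ3=240.0°: virtual centre (-0.0454, -0.0787, -0.1182), radius l
eliminate P² terms by subtracting sphere 1 from 2 and 3
plane₁₂: -0.5098x+0.3220y+0.2164z = 0.0034
Cramer: x(z) = 0.0125+0.0356z;  y(z) = 0.0303-0.6156z
quadratic in z: (1.3803)z²+(0.1064)z+(-0.1308)=0, √Δ=0.8565 → z ∈ {-0.3488, 0.2717}; z = -0.3488 (taking z<0)
x = 0.0001, y = 0.2450

(0.0001, 0.2450, -0.3488)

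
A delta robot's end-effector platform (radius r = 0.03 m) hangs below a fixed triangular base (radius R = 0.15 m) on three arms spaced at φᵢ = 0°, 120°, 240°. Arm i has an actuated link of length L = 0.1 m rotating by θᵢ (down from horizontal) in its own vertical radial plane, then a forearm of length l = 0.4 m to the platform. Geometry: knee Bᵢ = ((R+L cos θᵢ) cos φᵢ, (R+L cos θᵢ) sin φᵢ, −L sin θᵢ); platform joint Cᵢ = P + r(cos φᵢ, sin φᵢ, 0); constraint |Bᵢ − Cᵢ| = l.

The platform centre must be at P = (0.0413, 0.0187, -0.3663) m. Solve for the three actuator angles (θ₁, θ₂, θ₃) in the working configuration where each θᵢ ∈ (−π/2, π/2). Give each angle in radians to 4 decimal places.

φ1=0.0° → target in arm frame (0.0413, 0.0187)
  A=0.0787, B=-0.3663, C=(l²−L²−A²−y'²−z²)/(2L)=0.0464
  √(A²+B²)=0.3747;  θ1 = -1.3592+1.4466 ≈ 0.0875
rotate P by −φ2: (-0.0045, -0.0451, -0.3663)
  e−x'=0.1245;  (l²−L²−(e−x')²−y'²−z²)/2L = -0.0085
  √(A²+B²)=0.3869;  θ2 = -1.2433+1.5928 ≈ 0.3495
arm 3 (φ=240.0°): x'=-0.0368, y'=0.0264
  e−x'=0.1568;  (l²−L²−(e−x')²−y'²−z²)/2L = -0.0474
  γ=atan2(-0.3663,0.1568)=-1.1662;  ψ=arccos(-0.1189)=1.6900;  θ3=γ+ψ≈0.5237

θ₁ = 0.0875, θ₂ = 0.3495, θ₃ = 0.5237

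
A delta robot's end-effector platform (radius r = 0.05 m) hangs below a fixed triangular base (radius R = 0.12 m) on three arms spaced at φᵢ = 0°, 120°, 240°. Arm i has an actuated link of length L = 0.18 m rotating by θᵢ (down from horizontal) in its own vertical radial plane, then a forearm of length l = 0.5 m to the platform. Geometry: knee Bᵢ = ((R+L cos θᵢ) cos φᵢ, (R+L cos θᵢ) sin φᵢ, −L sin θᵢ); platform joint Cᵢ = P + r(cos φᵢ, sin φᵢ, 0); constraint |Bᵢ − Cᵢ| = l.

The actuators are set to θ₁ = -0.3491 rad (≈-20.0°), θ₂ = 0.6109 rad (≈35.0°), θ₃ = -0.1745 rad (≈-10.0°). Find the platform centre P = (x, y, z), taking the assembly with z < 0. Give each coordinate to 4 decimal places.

arm 1 at φ=0.0°: ρ1 = 0.2391;  S1 = (0.2391, 0.0000, 0.0616)
arm 2 at φ=120.0°: ρ2 = 0.2174;  S2 = (-0.1087, 0.1883, -0.1032)
S3 = (0.2473·cos240.0°, 0.2473·sin240.0°, 0.0313) = (-0.1236, -0.2141, 0.0313)
|S₂|²−|S₁|² = -0.0030;  |S₃|²−|S₁|² = 0.0011
plane₁₂: -0.6957x+0.3766y+-0.3296z = -0.0030
Cramer: x(z) = 0.0015-0.2871z;  y(z) = -0.0052+0.3448z
sphere 1 gives Az²+Bz+C=0 with A=1.2014, B=0.0097, C=-0.1897;  B²−4AC=0.9118;  roots -0.4015, 0.3934;  negative root z = -0.4015
x = 0.1168, y = -0.1437

(0.1168, -0.1437, -0.4015)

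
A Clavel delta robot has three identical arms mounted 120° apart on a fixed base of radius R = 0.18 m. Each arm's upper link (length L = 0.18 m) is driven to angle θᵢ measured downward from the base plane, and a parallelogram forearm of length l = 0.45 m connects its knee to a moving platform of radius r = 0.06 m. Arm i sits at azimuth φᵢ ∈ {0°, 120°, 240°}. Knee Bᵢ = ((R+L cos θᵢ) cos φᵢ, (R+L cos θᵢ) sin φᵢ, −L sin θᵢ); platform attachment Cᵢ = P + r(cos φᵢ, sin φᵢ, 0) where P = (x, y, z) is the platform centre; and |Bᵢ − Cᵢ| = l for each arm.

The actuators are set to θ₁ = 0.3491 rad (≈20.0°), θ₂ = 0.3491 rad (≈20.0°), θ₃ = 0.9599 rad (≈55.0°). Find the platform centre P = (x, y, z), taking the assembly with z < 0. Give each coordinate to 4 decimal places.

(0.0615, 0.1065, -0.4348)

O1 = (0.2891·cos0.0°, 0.2891·sin0.0°, -0.0616) = (0.2891, 0.0000, -0.0616)
O2 = (0.2891·cos120.0°, 0.2891·sin120.0°, -0.0616) = (-0.1446, 0.2504, -0.0616)
arm 3 at φ=240.0°: ρ3 = 0.2232;  O3 = (-0.1116, -0.1933, -0.1474)
subtract pairs → two planes through P
linear system: -0.8674x+0.5008y = 0.0000−0.0000z; -0.8015x+-0.3867y = -0.0158−-0.1717z
det = 0.7368;  x = 0.0107+-0.1167z,  y = 0.0186+-0.2022z
sphere 1 gives Az²+Bz+C=0 with A=1.0545, B=0.1806, C=-0.1209;  B²−4AC=0.5424;  roots -0.4348, 0.2636;  negative root z = -0.4348
x = 0.0615, y = 0.1065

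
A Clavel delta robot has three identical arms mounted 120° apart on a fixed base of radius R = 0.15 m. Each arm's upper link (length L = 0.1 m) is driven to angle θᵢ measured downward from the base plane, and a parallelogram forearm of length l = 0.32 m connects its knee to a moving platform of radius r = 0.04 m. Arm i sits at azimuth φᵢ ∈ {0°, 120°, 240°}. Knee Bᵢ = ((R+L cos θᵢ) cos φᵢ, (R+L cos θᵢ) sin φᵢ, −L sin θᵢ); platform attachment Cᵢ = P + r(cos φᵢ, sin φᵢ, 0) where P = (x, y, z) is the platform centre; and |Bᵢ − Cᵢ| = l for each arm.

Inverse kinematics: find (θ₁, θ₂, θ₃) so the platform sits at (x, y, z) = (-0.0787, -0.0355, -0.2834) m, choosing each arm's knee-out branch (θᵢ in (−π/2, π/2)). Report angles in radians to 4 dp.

rotate P by −φ1: (-0.0787, -0.0355, -0.2834)
  A=0.1887, B=-0.2834, C=(l²−L²−A²−y'²−z²)/(2L)=-0.1239
  √(A²+B²)=0.3405;  θ1 = -0.9834+1.9433 ≈ 0.9599
rotate P by −φ2: (0.0086, 0.0859, -0.2834)
  A=0.1014, B=-0.2834, C=(l²−L²−A²−y'²−z²)/(2L)=-0.0279
  θ2 = atan2(B,A) + arccos(C/0.3010) = 0.4363
arm 3 (φ=240.0°): x'=0.0701, y'=-0.0504
  e−x'=0.0399;  (l²−L²−(e−x')²−y'²−z²)/2L = 0.0398
  θ3 = atan2(B,A) + arccos(C/0.2862) = 0.0005

θ₁ = 0.9599, θ₂ = 0.4363, θ₃ = 0.0005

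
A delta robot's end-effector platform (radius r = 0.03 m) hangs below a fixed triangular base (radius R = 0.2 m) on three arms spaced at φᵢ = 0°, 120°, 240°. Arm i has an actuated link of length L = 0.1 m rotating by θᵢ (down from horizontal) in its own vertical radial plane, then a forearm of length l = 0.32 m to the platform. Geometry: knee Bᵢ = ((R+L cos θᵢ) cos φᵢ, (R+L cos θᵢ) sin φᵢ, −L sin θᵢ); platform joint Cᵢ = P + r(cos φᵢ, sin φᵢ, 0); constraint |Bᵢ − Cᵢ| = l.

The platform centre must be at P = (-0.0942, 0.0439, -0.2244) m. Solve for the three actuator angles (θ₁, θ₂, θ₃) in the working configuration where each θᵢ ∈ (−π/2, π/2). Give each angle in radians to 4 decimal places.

φ1=0.0° → target in arm frame (-0.0942, 0.0439)
  e−x'=0.2642;  (l²−L²−(e−x')²−y'²−z²)/2L = -0.1484
  θ1 = atan2(B,A) + arccos(C/0.3466) = 1.3091
φ2=120.0° → target in arm frame (0.0851, 0.0596)
  A=0.0849, B=-0.2244, C=(l²−L²−A²−y'²−z²)/(2L)=0.1564
  θ2 = atan2(B,A) + arccos(C/0.2399) = -0.3486
arm 3 (φ=240.0°): x'=0.0091, y'=-0.1035
  A=0.1609, B=-0.2244, C=(l²−L²−A²−y'²−z²)/(2L)=0.0272
  √(A²+B²)=0.2761;  θ3 = -0.9487+1.4723 ≈ 0.5236

θ₁ = 1.3091, θ₂ = -0.3486, θ₃ = 0.5236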